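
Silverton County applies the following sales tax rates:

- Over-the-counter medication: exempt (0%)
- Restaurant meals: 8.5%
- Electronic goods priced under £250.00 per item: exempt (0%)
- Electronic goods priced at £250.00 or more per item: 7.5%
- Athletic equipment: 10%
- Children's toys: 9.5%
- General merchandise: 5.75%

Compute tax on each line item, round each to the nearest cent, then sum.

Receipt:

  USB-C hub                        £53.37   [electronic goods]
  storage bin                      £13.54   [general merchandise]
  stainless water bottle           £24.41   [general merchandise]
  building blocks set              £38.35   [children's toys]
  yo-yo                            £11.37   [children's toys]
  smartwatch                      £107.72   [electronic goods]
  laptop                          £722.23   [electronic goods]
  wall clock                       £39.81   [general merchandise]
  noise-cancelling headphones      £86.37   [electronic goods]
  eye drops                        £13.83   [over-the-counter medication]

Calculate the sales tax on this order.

USB-C hub £53.37: electronic goods, under £250.00 → 0% → £0.00
Storage bin £13.54: general merchandise → 5.75% → £0.78
Stainless water bottle £24.41: general merchandise → 5.75% → £1.40
Building blocks set £38.35: children's toys → 9.5% → £3.64
Yo-yo £11.37: children's toys → 9.5% → £1.08
Smartwatch £107.72: electronic goods, under £250.00 → 0% → £0.00
Laptop £722.23: electronic goods, £250.00 or more → 7.5% → £54.17
Wall clock £39.81: general merchandise → 5.75% → £2.29
Noise-cancelling headphones £86.37: electronic goods, under £250.00 → 0% → £0.00
Eye drops £13.83: over-the-counter medication → 0% → £0.00
Total tax = £0.78 + £1.40 + £3.64 + £1.08 + £54.17 + £2.29 = £63.36

£63.36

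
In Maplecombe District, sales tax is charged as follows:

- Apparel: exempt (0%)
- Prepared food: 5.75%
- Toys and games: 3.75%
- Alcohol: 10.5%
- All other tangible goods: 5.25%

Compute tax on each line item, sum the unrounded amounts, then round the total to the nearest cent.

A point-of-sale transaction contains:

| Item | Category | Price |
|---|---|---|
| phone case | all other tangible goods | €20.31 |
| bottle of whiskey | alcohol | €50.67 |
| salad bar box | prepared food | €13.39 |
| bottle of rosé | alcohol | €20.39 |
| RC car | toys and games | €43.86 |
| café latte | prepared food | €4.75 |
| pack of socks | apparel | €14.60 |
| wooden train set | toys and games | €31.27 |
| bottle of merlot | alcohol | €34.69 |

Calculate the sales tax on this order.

€16.03

Phone case €20.31: all other tangible goods → 5.25% → €1.066275
Bottle of whiskey €50.67: alcohol → 10.5% → €5.32035
Salad bar box €13.39: prepared food → 5.75% → €0.769925
Bottle of rosé €20.39: alcohol → 10.5% → €2.14095
RC car €43.86: toys and games → 3.75% → €1.64475
Café latte €4.75: prepared food → 5.75% → €0.273125
Pack of socks €14.60: apparel → 0% → €0.00
Wooden train set €31.27: toys and games → 3.75% → €1.172625
Bottle of merlot €34.69: alcohol → 10.5% → €3.64245
Unrounded tax sum = €16.03045 → €16.03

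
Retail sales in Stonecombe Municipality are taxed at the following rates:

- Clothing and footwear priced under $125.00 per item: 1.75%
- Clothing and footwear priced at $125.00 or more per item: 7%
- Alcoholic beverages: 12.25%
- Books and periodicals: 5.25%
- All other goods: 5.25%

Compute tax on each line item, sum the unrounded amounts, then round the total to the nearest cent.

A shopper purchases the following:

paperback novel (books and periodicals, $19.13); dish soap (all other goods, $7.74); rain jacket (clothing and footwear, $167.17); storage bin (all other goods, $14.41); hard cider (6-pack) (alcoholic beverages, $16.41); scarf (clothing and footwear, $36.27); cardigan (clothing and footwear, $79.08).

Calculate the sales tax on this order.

$17.90

Paperback novel $19.13: books and periodicals → 5.25% → $1.004325
Dish soap $7.74: all other goods → 5.25% → $0.40635
Rain jacket $167.17: clothing and footwear, $125.00 or more → 7% → $11.7019
Storage bin $14.41: all other goods → 5.25% → $0.756525
Hard cider (6-pack) $16.41: alcoholic beverages → 12.25% → $2.010225
Scarf $36.27: clothing and footwear, under $125.00 → 1.75% → $0.634725
Cardigan $79.08: clothing and footwear, under $125.00 → 1.75% → $1.3839
Unrounded tax sum = $17.89795 → $17.90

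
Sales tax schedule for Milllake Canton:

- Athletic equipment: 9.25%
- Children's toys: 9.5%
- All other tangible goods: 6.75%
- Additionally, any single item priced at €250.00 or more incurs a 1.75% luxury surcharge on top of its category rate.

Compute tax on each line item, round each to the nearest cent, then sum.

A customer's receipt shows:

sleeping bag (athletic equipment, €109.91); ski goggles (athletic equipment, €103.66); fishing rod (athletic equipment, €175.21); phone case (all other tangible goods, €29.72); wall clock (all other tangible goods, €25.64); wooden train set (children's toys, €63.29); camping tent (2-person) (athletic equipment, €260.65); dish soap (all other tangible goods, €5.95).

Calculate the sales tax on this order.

Sleeping bag €109.91: athletic equipment → 9.25% → €10.17
Ski goggles €103.66: athletic equipment → 9.25% → €9.59
Fishing rod €175.21: athletic equipment → 9.25% → €16.21
Phone case €29.72: all other tangible goods → 6.75% → €2.01
Wall clock €25.64: all other tangible goods → 6.75% → €1.73
Wooden train set €63.29: children's toys → 9.5% → €6.01
Camping tent (2-person) €260.65: athletic equipment → 9.25% + 1.75% surcharge = 11% → €28.67
Dish soap €5.95: all other tangible goods → 6.75% → €0.40
Total tax = €10.17 + €9.59 + €16.21 + €2.01 + €1.73 + €6.01 + €28.67 + €0.40 = €74.79

€74.79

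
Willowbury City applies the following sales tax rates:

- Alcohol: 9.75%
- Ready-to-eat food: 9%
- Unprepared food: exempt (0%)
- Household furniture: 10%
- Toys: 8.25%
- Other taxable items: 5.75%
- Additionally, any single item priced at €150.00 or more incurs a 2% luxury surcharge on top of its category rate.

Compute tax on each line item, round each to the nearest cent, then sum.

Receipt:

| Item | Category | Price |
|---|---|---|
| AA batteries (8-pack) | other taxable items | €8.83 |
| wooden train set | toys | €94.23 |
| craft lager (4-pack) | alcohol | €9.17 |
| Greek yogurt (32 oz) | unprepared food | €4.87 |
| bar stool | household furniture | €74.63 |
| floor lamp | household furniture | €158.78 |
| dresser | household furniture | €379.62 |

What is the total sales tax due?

€81.23

AA batteries (8-pack) €8.83: other taxable items → 5.75% → €0.51
Wooden train set €94.23: toys → 8.25% → €7.77
Craft lager (4-pack) €9.17: alcohol → 9.75% → €0.89
Greek yogurt (32 oz) €4.87: unprepared food → 0% → €0.00
Bar stool €74.63: household furniture → 10% → €7.46
Floor lamp €158.78: household furniture → 10% + 2% surcharge = 12% → €19.05
Dresser €379.62: household furniture → 10% + 2% surcharge = 12% → €45.55
Total tax = €0.51 + €7.77 + €0.89 + €7.46 + €19.05 + €45.55 = €81.23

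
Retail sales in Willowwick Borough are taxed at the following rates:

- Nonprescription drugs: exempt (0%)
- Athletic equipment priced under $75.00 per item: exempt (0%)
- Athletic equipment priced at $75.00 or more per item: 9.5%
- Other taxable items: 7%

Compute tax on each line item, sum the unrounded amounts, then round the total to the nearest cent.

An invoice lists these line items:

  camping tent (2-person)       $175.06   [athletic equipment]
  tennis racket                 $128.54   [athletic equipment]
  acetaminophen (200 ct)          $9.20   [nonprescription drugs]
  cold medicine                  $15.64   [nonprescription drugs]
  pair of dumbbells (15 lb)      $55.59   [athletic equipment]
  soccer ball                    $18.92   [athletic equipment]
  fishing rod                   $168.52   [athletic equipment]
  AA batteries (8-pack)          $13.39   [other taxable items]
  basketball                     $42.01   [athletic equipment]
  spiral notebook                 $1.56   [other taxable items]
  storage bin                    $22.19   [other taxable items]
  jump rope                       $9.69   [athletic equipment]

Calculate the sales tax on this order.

$47.45

Camping tent (2-person) $175.06: athletic equipment, $75.00 or more → 9.5% → $16.6307
Tennis racket $128.54: athletic equipment, $75.00 or more → 9.5% → $12.2113
Acetaminophen (200 ct) $9.20: nonprescription drugs → 0% → $0.00
Cold medicine $15.64: nonprescription drugs → 0% → $0.00
Pair of dumbbells (15 lb) $55.59: athletic equipment, under $75.00 → 0% → $0.00
Soccer ball $18.92: athletic equipment, under $75.00 → 0% → $0.00
Fishing rod $168.52: athletic equipment, $75.00 or more → 9.5% → $16.0094
AA batteries (8-pack) $13.39: other taxable items → 7% → $0.9373
Basketball $42.01: athletic equipment, under $75.00 → 0% → $0.00
Spiral notebook $1.56: other taxable items → 7% → $0.1092
Storage bin $22.19: other taxable items → 7% → $1.5533
Jump rope $9.69: athletic equipment, under $75.00 → 0% → $0.00
Unrounded tax sum = $47.4512 → $47.45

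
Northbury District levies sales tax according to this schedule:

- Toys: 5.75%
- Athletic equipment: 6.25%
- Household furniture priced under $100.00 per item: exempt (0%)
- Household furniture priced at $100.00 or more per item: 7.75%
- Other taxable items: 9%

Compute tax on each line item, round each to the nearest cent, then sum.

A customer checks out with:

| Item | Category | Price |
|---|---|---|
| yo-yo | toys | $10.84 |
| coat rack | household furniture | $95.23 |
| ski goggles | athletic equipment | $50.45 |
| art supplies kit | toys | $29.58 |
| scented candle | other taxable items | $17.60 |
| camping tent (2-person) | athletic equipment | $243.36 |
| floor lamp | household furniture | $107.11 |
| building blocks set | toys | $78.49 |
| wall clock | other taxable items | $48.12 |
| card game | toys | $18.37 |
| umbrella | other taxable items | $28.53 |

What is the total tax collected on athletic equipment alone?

Ski goggles $50.45: athletic equipment → 6.25% → $3.15
Camping tent (2-person) $243.36: athletic equipment → 6.25% → $15.21
Tax on athletic equipment = $3.15 + $15.21 = $18.36

$18.36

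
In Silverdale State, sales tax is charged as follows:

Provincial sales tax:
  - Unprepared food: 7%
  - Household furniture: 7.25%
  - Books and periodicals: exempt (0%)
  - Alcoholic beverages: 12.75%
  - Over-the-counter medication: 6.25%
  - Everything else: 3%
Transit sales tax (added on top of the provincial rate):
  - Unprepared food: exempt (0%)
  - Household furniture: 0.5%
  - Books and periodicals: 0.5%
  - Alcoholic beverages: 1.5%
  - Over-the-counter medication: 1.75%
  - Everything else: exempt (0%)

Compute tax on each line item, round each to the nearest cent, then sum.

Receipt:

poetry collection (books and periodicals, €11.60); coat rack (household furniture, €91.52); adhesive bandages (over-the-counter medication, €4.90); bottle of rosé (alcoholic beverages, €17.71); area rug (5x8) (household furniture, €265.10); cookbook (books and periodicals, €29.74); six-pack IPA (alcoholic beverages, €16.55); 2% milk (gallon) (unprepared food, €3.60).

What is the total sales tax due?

€33.37

Poetry collection €11.60: books and periodicals → 0% + 0.5% transit = 0.5% → €0.06
Coat rack €91.52: household furniture → 7.25% + 0.5% transit = 7.75% → €7.09
Adhesive bandages €4.90: over-the-counter medication → 6.25% + 1.75% transit = 8% → €0.39
Bottle of rosé €17.71: alcoholic beverages → 12.75% + 1.5% transit = 14.25% → €2.52
Area rug (5x8) €265.10: household furniture → 7.25% + 0.5% transit = 7.75% → €20.55
Cookbook €29.74: books and periodicals → 0% + 0.5% transit = 0.5% → €0.15
Six-pack IPA €16.55: alcoholic beverages → 12.75% + 1.5% transit = 14.25% → €2.36
2% milk (gallon) €3.60: unprepared food → 7% + 0% transit = 7% → €0.25
Total tax = €0.06 + €7.09 + €0.39 + €2.52 + €20.55 + €0.15 + €2.36 + €0.25 = €33.37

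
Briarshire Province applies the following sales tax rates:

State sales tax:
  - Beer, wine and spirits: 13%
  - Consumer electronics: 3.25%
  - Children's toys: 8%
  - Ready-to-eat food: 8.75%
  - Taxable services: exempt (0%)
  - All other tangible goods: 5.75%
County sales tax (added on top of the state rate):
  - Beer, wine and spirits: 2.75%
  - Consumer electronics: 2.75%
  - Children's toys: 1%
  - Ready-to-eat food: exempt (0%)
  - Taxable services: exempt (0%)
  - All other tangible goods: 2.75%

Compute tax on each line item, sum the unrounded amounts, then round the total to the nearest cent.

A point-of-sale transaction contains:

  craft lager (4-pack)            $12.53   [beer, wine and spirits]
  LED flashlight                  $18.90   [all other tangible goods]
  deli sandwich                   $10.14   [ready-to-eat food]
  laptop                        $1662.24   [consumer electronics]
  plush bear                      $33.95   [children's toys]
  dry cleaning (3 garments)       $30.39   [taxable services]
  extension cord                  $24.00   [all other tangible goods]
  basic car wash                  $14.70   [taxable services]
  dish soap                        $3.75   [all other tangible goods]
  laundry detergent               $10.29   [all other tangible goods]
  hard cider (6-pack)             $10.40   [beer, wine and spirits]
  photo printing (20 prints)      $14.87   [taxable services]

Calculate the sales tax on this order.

$112.13

Craft lager (4-pack) $12.53: beer, wine and spirits → 13% + 2.75% county = 15.75% → $1.973475
LED flashlight $18.90: all other tangible goods → 5.75% + 2.75% county = 8.5% → $1.6065
Deli sandwich $10.14: ready-to-eat food → 8.75% + 0% county = 8.75% → $0.88725
Laptop $1662.24: consumer electronics → 3.25% + 2.75% county = 6% → $99.7344
Plush bear $33.95: children's toys → 8% + 1% county = 9% → $3.0555
Dry cleaning (3 garments) $30.39: taxable services → 0% + 0% county = 0% → $0.00
Extension cord $24.00: all other tangible goods → 5.75% + 2.75% county = 8.5% → $2.04
Basic car wash $14.70: taxable services → 0% + 0% county = 0% → $0.00
Dish soap $3.75: all other tangible goods → 5.75% + 2.75% county = 8.5% → $0.31875
Laundry detergent $10.29: all other tangible goods → 5.75% + 2.75% county = 8.5% → $0.87465
Hard cider (6-pack) $10.40: beer, wine and spirits → 13% + 2.75% county = 15.75% → $1.638
Photo printing (20 prints) $14.87: taxable services → 0% + 0% county = 0% → $0.00
Unrounded tax sum = $112.128525 → $112.13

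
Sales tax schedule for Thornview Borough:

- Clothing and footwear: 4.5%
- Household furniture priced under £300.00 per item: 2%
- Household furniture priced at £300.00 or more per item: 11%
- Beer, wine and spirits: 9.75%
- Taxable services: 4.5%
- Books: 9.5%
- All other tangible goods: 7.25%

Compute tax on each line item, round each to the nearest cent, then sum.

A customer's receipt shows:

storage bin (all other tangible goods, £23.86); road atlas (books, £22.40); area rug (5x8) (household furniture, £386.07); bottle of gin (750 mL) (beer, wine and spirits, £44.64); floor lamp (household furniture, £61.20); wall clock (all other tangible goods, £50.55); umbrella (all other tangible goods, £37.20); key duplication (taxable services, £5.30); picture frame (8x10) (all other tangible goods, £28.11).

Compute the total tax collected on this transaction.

£60.54

Storage bin £23.86: all other tangible goods → 7.25% → £1.73
Road atlas £22.40: books → 9.5% → £2.13
Area rug (5x8) £386.07: household furniture, £300.00 or more → 11% → £42.47
Bottle of gin (750 mL) £44.64: beer, wine and spirits → 9.75% → £4.35
Floor lamp £61.20: household furniture, under £300.00 → 2% → £1.22
Wall clock £50.55: all other tangible goods → 7.25% → £3.66
Umbrella £37.20: all other tangible goods → 7.25% → £2.70
Key duplication £5.30: taxable services → 4.5% → £0.24
Picture frame (8x10) £28.11: all other tangible goods → 7.25% → £2.04
Total tax = £1.73 + £2.13 + £42.47 + £4.35 + £1.22 + £3.66 + £2.70 + £0.24 + £2.04 = £60.54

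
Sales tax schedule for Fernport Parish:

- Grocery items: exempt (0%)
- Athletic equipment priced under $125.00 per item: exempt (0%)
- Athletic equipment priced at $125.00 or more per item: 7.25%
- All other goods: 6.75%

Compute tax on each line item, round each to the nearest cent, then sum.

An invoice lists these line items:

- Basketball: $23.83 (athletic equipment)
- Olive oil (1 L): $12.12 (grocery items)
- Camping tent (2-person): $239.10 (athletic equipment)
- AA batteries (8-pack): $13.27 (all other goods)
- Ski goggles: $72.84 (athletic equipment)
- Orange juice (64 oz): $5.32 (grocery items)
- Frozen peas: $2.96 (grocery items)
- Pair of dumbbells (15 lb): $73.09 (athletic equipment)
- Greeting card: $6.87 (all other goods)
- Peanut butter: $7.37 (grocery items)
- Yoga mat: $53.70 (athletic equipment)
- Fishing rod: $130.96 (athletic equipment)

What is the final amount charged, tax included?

$669.61

Basketball $23.83: athletic equipment, under $125.00 → 0% → $0.00
Olive oil (1 L) $12.12: grocery items → 0% → $0.00
Camping tent (2-person) $239.10: athletic equipment, $125.00 or more → 7.25% → $17.33
AA batteries (8-pack) $13.27: all other goods → 6.75% → $0.90
Ski goggles $72.84: athletic equipment, under $125.00 → 0% → $0.00
Orange juice (64 oz) $5.32: grocery items → 0% → $0.00
Frozen peas $2.96: grocery items → 0% → $0.00
Pair of dumbbells (15 lb) $73.09: athletic equipment, under $125.00 → 0% → $0.00
Greeting card $6.87: all other goods → 6.75% → $0.46
Peanut butter $7.37: grocery items → 0% → $0.00
Yoga mat $53.70: athletic equipment, under $125.00 → 0% → $0.00
Fishing rod $130.96: athletic equipment, $125.00 or more → 7.25% → $9.49
Subtotal = $641.43; tax = $28.18; total due = $669.61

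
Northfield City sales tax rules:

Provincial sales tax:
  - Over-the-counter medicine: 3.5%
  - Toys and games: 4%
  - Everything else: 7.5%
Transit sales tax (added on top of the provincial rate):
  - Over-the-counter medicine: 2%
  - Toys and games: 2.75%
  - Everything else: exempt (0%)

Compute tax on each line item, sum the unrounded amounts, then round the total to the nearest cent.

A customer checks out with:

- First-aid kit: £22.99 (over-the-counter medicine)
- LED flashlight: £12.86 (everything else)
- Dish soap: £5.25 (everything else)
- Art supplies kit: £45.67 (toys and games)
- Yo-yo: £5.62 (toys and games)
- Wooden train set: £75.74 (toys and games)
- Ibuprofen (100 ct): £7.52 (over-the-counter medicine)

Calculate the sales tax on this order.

£11.61

First-aid kit £22.99: over-the-counter medicine → 3.5% + 2% transit = 5.5% → £1.26445
LED flashlight £12.86: everything else → 7.5% + 0% transit = 7.5% → £0.9645
Dish soap £5.25: everything else → 7.5% + 0% transit = 7.5% → £0.39375
Art supplies kit £45.67: toys and games → 4% + 2.75% transit = 6.75% → £3.082725
Yo-yo £5.62: toys and games → 4% + 2.75% transit = 6.75% → £0.37935
Wooden train set £75.74: toys and games → 4% + 2.75% transit = 6.75% → £5.11245
Ibuprofen (100 ct) £7.52: over-the-counter medicine → 3.5% + 2% transit = 5.5% → £0.4136
Unrounded tax sum = £11.610825 → £11.61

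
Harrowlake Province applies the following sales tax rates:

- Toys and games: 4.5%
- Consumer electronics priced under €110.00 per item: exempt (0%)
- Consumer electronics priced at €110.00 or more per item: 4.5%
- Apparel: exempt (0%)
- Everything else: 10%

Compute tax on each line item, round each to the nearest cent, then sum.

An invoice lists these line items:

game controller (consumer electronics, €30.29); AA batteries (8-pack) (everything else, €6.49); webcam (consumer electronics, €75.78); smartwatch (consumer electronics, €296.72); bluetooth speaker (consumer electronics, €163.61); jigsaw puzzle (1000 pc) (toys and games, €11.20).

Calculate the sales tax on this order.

€21.86

Game controller €30.29: consumer electronics, under €110.00 → 0% → €0.00
AA batteries (8-pack) €6.49: everything else → 10% → €0.65
Webcam €75.78: consumer electronics, under €110.00 → 0% → €0.00
Smartwatch €296.72: consumer electronics, €110.00 or more → 4.5% → €13.35
Bluetooth speaker €163.61: consumer electronics, €110.00 or more → 4.5% → €7.36
Jigsaw puzzle (1000 pc) €11.20: toys and games → 4.5% → €0.50
Total tax = €0.65 + €13.35 + €7.36 + €0.50 = €21.86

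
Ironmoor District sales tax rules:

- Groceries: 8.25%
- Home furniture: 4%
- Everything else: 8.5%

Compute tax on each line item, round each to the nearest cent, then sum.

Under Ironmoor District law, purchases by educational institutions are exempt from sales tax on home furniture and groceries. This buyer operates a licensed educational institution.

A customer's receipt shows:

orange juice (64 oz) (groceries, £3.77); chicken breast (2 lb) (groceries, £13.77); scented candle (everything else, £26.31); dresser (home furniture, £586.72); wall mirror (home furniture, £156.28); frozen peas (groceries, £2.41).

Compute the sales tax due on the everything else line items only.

Scented candle £26.31: everything else → 8.5% → £2.24
Tax on everything else = £2.24

£2.24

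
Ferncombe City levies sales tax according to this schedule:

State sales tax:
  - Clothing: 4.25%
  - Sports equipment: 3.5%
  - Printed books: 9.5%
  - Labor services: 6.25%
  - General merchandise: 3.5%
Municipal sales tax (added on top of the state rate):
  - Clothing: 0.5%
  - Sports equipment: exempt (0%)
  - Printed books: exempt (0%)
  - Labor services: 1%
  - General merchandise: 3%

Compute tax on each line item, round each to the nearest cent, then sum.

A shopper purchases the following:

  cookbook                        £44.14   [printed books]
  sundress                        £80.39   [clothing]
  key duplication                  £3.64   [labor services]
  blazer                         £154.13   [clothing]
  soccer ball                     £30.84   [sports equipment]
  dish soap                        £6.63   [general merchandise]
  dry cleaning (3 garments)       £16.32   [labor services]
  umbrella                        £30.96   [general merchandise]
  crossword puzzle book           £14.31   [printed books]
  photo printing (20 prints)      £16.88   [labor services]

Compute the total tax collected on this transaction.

£22.87

Cookbook £44.14: printed books → 9.5% + 0% municipal = 9.5% → £4.19
Sundress £80.39: clothing → 4.25% + 0.5% municipal = 4.75% → £3.82
Key duplication £3.64: labor services → 6.25% + 1% municipal = 7.25% → £0.26
Blazer £154.13: clothing → 4.25% + 0.5% municipal = 4.75% → £7.32
Soccer ball £30.84: sports equipment → 3.5% + 0% municipal = 3.5% → £1.08
Dish soap £6.63: general merchandise → 3.5% + 3% municipal = 6.5% → £0.43
Dry cleaning (3 garments) £16.32: labor services → 6.25% + 1% municipal = 7.25% → £1.18
Umbrella £30.96: general merchandise → 3.5% + 3% municipal = 6.5% → £2.01
Crossword puzzle book £14.31: printed books → 9.5% + 0% municipal = 9.5% → £1.36
Photo printing (20 prints) £16.88: labor services → 6.25% + 1% municipal = 7.25% → £1.22
Total tax = £4.19 + £3.82 + £0.26 + £7.32 + £1.08 + £0.43 + £1.18 + £2.01 + £1.36 + £1.22 = £22.87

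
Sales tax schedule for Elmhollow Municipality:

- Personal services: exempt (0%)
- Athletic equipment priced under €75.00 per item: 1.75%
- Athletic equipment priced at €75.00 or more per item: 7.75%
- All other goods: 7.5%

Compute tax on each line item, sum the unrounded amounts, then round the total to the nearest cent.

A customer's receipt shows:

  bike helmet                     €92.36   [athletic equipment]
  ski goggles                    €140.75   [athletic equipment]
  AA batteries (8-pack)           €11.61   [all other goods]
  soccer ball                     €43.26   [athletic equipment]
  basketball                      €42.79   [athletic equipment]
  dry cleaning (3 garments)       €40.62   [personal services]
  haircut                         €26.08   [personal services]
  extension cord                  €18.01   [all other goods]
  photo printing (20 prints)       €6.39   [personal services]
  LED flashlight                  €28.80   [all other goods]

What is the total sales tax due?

€23.95

Bike helmet €92.36: athletic equipment, €75.00 or more → 7.75% → €7.1579
Ski goggles €140.75: athletic equipment, €75.00 or more → 7.75% → €10.908125
AA batteries (8-pack) €11.61: all other goods → 7.5% → €0.87075
Soccer ball €43.26: athletic equipment, under €75.00 → 1.75% → €0.75705
Basketball €42.79: athletic equipment, under €75.00 → 1.75% → €0.748825
Dry cleaning (3 garments) €40.62: personal services → 0% → €0.00
Haircut €26.08: personal services → 0% → €0.00
Extension cord €18.01: all other goods → 7.5% → €1.35075
Photo printing (20 prints) €6.39: personal services → 0% → €0.00
LED flashlight €28.80: all other goods → 7.5% → €2.16
Unrounded tax sum = €23.9534 → €23.95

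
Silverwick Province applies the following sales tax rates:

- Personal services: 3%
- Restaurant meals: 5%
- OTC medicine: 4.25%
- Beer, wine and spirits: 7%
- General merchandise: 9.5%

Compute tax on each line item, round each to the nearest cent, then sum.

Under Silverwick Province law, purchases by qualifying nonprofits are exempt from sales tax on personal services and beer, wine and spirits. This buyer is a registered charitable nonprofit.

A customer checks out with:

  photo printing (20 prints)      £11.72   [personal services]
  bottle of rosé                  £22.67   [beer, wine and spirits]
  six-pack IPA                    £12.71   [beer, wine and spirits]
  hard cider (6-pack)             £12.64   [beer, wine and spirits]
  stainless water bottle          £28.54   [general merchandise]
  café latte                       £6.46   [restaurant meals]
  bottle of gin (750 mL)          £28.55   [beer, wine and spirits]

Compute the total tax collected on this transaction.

£3.03

Photo printing (20 prints) £11.72: personal services, buyer-exempt → 0% → £0.00
Bottle of rosé £22.67: beer, wine and spirits, buyer-exempt → 0% → £0.00
Six-pack IPA £12.71: beer, wine and spirits, buyer-exempt → 0% → £0.00
Hard cider (6-pack) £12.64: beer, wine and spirits, buyer-exempt → 0% → £0.00
Stainless water bottle £28.54: general merchandise → 9.5% → £2.71
Café latte £6.46: restaurant meals → 5% → £0.32
Bottle of gin (750 mL) £28.55: beer, wine and spirits, buyer-exempt → 0% → £0.00
Total tax = £2.71 + £0.32 = £3.03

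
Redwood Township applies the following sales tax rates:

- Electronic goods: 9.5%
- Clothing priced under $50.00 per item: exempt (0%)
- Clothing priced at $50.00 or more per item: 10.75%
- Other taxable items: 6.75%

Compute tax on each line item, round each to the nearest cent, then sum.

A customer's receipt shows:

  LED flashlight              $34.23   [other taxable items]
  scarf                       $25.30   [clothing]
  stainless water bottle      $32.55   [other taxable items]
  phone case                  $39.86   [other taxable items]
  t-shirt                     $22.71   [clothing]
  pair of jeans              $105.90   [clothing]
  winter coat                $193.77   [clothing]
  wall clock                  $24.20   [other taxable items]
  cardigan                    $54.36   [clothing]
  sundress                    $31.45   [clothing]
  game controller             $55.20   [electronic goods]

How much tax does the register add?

$52.12

LED flashlight $34.23: other taxable items → 6.75% → $2.31
Scarf $25.30: clothing, under $50.00 → 0% → $0.00
Stainless water bottle $32.55: other taxable items → 6.75% → $2.20
Phone case $39.86: other taxable items → 6.75% → $2.69
T-shirt $22.71: clothing, under $50.00 → 0% → $0.00
Pair of jeans $105.90: clothing, $50.00 or more → 10.75% → $11.38
Winter coat $193.77: clothing, $50.00 or more → 10.75% → $20.83
Wall clock $24.20: other taxable items → 6.75% → $1.63
Cardigan $54.36: clothing, $50.00 or more → 10.75% → $5.84
Sundress $31.45: clothing, under $50.00 → 0% → $0.00
Game controller $55.20: electronic goods → 9.5% → $5.24
Total tax = $2.31 + $2.20 + $2.69 + $11.38 + $20.83 + $1.63 + $5.84 + $5.24 = $52.12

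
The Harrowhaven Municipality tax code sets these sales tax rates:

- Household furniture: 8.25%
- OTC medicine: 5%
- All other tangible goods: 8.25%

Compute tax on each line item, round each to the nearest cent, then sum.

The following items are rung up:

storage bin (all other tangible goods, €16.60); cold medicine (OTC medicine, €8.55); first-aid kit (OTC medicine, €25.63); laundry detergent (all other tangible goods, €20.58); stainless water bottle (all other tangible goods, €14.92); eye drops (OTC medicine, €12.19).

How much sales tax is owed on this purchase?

€6.62

Storage bin €16.60: all other tangible goods → 8.25% → €1.37
Cold medicine €8.55: OTC medicine → 5% → €0.43
First-aid kit €25.63: OTC medicine → 5% → €1.28
Laundry detergent €20.58: all other tangible goods → 8.25% → €1.70
Stainless water bottle €14.92: all other tangible goods → 8.25% → €1.23
Eye drops €12.19: OTC medicine → 5% → €0.61
Total tax = €1.37 + €0.43 + €1.28 + €1.70 + €1.23 + €0.61 = €6.62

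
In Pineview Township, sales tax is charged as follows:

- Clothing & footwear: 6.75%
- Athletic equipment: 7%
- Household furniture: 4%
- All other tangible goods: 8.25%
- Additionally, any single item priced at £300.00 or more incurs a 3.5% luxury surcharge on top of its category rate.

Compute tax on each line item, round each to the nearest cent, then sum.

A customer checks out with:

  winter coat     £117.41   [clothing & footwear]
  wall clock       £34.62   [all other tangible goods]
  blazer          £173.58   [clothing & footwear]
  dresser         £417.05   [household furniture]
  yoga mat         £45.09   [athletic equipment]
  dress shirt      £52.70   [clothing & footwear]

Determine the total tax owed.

Winter coat £117.41: clothing & footwear → 6.75% → £7.93
Wall clock £34.62: all other tangible goods → 8.25% → £2.86
Blazer £173.58: clothing & footwear → 6.75% → £11.72
Dresser £417.05: household furniture → 4% + 3.5% surcharge = 7.5% → £31.28
Yoga mat £45.09: athletic equipment → 7% → £3.16
Dress shirt £52.70: clothing & footwear → 6.75% → £3.56
Total tax = £7.93 + £2.86 + £11.72 + £31.28 + £3.16 + £3.56 = £60.51

£60.51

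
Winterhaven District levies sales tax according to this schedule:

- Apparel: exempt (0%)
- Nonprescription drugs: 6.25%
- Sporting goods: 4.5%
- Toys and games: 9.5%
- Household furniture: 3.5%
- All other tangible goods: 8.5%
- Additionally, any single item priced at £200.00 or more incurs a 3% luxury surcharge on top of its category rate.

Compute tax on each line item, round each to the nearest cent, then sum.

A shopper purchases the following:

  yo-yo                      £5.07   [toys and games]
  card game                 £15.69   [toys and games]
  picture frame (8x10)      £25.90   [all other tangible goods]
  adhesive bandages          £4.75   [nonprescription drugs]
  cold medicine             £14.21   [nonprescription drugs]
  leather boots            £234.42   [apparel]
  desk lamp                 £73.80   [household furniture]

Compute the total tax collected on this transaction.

£14.97

Yo-yo £5.07: toys and games → 9.5% → £0.48
Card game £15.69: toys and games → 9.5% → £1.49
Picture frame (8x10) £25.90: all other tangible goods → 8.5% → £2.20
Adhesive bandages £4.75: nonprescription drugs → 6.25% → £0.30
Cold medicine £14.21: nonprescription drugs → 6.25% → £0.89
Leather boots £234.42: apparel → 0% + 3% surcharge = 3% → £7.03
Desk lamp £73.80: household furniture → 3.5% → £2.58
Total tax = £0.48 + £1.49 + £2.20 + £0.30 + £0.89 + £7.03 + £2.58 = £14.97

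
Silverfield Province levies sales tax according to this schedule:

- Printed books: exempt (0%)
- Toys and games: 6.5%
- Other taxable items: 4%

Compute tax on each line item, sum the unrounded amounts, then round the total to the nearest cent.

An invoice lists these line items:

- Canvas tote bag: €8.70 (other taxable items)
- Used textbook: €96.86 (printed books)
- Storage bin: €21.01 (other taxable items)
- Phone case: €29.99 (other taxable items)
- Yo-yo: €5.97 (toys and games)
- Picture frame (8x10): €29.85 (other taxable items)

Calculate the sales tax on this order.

Canvas tote bag €8.70: other taxable items → 4% → €0.348
Used textbook €96.86: printed books → 0% → €0.00
Storage bin €21.01: other taxable items → 4% → €0.8404
Phone case €29.99: other taxable items → 4% → €1.1996
Yo-yo €5.97: toys and games → 6.5% → €0.38805
Picture frame (8x10) €29.85: other taxable items → 4% → €1.194
Unrounded tax sum = €3.97005 → €3.97

€3.97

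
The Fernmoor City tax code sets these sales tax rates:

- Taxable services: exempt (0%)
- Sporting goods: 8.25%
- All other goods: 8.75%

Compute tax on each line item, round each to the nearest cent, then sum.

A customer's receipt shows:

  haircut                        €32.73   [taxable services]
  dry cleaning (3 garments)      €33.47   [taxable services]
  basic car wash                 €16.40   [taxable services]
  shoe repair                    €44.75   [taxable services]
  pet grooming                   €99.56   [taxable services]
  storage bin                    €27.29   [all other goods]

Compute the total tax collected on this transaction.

Haircut €32.73: taxable services → 0% → €0.00
Dry cleaning (3 garments) €33.47: taxable services → 0% → €0.00
Basic car wash €16.40: taxable services → 0% → €0.00
Shoe repair €44.75: taxable services → 0% → €0.00
Pet grooming €99.56: taxable services → 0% → €0.00
Storage bin €27.29: all other goods → 8.75% → €2.39
Total tax = €2.39

€2.39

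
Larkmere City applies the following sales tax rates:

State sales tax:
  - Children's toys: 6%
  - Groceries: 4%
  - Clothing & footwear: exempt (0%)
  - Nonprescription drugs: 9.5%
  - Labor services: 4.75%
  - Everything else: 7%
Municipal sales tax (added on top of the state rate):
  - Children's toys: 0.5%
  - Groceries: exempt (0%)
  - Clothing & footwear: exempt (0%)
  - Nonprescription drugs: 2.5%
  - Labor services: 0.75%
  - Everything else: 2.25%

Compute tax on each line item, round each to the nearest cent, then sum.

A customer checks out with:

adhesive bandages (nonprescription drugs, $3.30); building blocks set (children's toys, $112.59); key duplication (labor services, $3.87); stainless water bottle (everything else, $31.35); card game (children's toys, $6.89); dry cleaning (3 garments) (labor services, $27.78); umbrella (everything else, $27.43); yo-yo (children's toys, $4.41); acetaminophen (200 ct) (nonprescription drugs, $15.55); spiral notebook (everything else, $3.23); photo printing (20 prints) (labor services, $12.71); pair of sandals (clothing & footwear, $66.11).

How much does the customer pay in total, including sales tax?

Adhesive bandages $3.30: nonprescription drugs → 9.5% + 2.5% municipal = 12% → $0.40
Building blocks set $112.59: children's toys → 6% + 0.5% municipal = 6.5% → $7.32
Key duplication $3.87: labor services → 4.75% + 0.75% municipal = 5.5% → $0.21
Stainless water bottle $31.35: everything else → 7% + 2.25% municipal = 9.25% → $2.90
Card game $6.89: children's toys → 6% + 0.5% municipal = 6.5% → $0.45
Dry cleaning (3 garments) $27.78: labor services → 4.75% + 0.75% municipal = 5.5% → $1.53
Umbrella $27.43: everything else → 7% + 2.25% municipal = 9.25% → $2.54
Yo-yo $4.41: children's toys → 6% + 0.5% municipal = 6.5% → $0.29
Acetaminophen (200 ct) $15.55: nonprescription drugs → 9.5% + 2.5% municipal = 12% → $1.87
Spiral notebook $3.23: everything else → 7% + 2.25% municipal = 9.25% → $0.30
Photo printing (20 prints) $12.71: labor services → 4.75% + 0.75% municipal = 5.5% → $0.70
Pair of sandals $66.11: clothing & footwear → 0% + 0% municipal = 0% → $0.00
Subtotal = $315.22; tax = $18.51; total due = $333.73

$333.73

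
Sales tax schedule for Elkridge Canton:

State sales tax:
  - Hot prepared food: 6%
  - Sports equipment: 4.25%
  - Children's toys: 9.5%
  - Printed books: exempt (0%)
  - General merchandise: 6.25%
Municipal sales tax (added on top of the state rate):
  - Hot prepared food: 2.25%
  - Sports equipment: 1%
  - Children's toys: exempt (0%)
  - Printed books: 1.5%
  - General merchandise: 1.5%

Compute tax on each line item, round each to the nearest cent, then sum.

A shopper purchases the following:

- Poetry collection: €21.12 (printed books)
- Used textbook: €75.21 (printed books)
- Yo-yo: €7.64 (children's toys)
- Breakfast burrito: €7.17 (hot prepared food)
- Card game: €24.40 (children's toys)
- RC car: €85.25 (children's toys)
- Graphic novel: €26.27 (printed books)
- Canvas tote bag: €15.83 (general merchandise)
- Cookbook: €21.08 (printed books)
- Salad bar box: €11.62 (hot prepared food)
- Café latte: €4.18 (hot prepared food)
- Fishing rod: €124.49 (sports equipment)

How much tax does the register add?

Poetry collection €21.12: printed books → 0% + 1.5% municipal = 1.5% → €0.32
Used textbook €75.21: printed books → 0% + 1.5% municipal = 1.5% → €1.13
Yo-yo €7.64: children's toys → 9.5% + 0% municipal = 9.5% → €0.73
Breakfast burrito €7.17: hot prepared food → 6% + 2.25% municipal = 8.25% → €0.59
Card game €24.40: children's toys → 9.5% + 0% municipal = 9.5% → €2.32
RC car €85.25: children's toys → 9.5% + 0% municipal = 9.5% → €8.10
Graphic novel €26.27: printed books → 0% + 1.5% municipal = 1.5% → €0.39
Canvas tote bag €15.83: general merchandise → 6.25% + 1.5% municipal = 7.75% → €1.23
Cookbook €21.08: printed books → 0% + 1.5% municipal = 1.5% → €0.32
Salad bar box €11.62: hot prepared food → 6% + 2.25% municipal = 8.25% → €0.96
Café latte €4.18: hot prepared food → 6% + 2.25% municipal = 8.25% → €0.34
Fishing rod €124.49: sports equipment → 4.25% + 1% municipal = 5.25% → €6.54
Total tax = €0.32 + €1.13 + €0.73 + €0.59 + €2.32 + €8.10 + €0.39 + €1.23 + €0.32 + €0.96 + €0.34 + €6.54 = €22.97

€22.97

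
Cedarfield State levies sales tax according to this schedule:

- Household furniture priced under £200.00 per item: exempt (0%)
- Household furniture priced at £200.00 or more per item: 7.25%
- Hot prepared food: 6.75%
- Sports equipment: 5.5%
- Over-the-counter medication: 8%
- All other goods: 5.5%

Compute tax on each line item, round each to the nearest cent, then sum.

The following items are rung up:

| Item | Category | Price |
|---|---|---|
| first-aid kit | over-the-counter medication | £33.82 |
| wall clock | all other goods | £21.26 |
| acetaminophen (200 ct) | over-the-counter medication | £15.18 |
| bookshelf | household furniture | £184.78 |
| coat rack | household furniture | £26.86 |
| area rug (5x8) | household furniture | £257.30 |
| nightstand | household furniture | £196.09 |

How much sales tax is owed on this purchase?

First-aid kit £33.82: over-the-counter medication → 8% → £2.71
Wall clock £21.26: all other goods → 5.5% → £1.17
Acetaminophen (200 ct) £15.18: over-the-counter medication → 8% → £1.21
Bookshelf £184.78: household furniture, under £200.00 → 0% → £0.00
Coat rack £26.86: household furniture, under £200.00 → 0% → £0.00
Area rug (5x8) £257.30: household furniture, £200.00 or more → 7.25% → £18.65
Nightstand £196.09: household furniture, under £200.00 → 0% → £0.00
Total tax = £2.71 + £1.17 + £1.21 + £18.65 = £23.74

£23.74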